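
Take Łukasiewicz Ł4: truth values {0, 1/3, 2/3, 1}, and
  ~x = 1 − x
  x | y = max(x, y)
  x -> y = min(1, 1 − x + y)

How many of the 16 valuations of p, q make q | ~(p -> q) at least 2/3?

11

p = 0, q = 0 ↦ 0  <
p = 0, q = 1/3 ↦ 1/3  <
p = 0, q = 2/3 ↦ 2/3  ≥
p = 0, q = 1 ↦ 1  ≥
p = 1/3, q = 0 ↦ 1/3  <
p = 1/3, q = 1/3 ↦ 1/3  <
p = 1/3, q = 2/3 ↦ 2/3  ≥
p = 1/3, q = 1 ↦ 1  ≥
p = 2/3, q = 0 ↦ 2/3  ≥
p = 2/3, q = 1/3 ↦ 1/3  <
p = 2/3, q = 2/3 ↦ 2/3  ≥
p = 2/3, q = 1 ↦ 1  ≥
p = 1, q = 0 ↦ 1  ≥
p = 1, q = 1/3 ↦ 2/3  ≥
p = 1, q = 2/3 ↦ 2/3  ≥
p = 1, q = 1 ↦ 1  ≥
So 11 of the 16 assignments meet the threshold.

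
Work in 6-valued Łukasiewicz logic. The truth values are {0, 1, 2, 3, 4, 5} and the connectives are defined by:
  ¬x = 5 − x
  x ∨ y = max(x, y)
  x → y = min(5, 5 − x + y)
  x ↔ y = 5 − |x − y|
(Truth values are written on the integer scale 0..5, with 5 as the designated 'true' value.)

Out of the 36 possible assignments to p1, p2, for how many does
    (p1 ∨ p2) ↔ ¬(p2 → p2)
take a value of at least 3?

value 5: 1 assignment (counts)
value 4: 3 assignments (counts)
value 3: 5 assignments (counts)
value 2: 7 assignments
value 1: 9 assignments
value 0: 11 assignments
So 9 of the 36 assignments meet the threshold.

9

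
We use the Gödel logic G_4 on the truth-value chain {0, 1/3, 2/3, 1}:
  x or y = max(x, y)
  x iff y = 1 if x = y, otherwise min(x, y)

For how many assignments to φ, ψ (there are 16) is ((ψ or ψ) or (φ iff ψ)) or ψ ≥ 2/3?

10

φ = 0, ψ = 0 ↦ 1  ≥
φ = 0, ψ = 1/3 ↦ 1/3  <
φ = 0, ψ = 2/3 ↦ 2/3  ≥
φ = 0, ψ = 1 ↦ 1  ≥
φ = 1/3, ψ = 0 ↦ 0  <
φ = 1/3, ψ = 1/3 ↦ 1  ≥
φ = 1/3, ψ = 2/3 ↦ 2/3  ≥
φ = 1/3, ψ = 1 ↦ 1  ≥
φ = 2/3, ψ = 0 ↦ 0  <
φ = 2/3, ψ = 1/3 ↦ 1/3  <
φ = 2/3, ψ = 2/3 ↦ 1  ≥
φ = 2/3, ψ = 1 ↦ 1  ≥
φ = 1, ψ = 0 ↦ 0  <
φ = 1, ψ = 1/3 ↦ 1/3  <
φ = 1, ψ = 2/3 ↦ 2/3  ≥
φ = 1, ψ = 1 ↦ 1  ≥
So 10 of the 16 assignments meet the threshold.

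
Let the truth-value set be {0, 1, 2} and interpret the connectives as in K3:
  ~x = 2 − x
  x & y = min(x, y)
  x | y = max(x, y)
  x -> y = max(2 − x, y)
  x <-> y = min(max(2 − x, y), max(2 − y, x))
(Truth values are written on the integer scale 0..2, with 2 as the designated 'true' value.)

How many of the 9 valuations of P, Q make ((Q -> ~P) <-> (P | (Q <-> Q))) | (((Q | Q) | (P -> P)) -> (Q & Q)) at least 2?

P = 0, Q = 0 ↦ 2  ≥
P = 0, Q = 1 ↦ 1  <
P = 0, Q = 2 ↦ 2  ≥
P = 1, Q = 0 ↦ 2  ≥
P = 1, Q = 1 ↦ 1  <
P = 1, Q = 2 ↦ 2  ≥
P = 2, Q = 0 ↦ 2  ≥
P = 2, Q = 1 ↦ 1  <
P = 2, Q = 2 ↦ 2  ≥
So 6 of the 9 assignments meet the threshold.

6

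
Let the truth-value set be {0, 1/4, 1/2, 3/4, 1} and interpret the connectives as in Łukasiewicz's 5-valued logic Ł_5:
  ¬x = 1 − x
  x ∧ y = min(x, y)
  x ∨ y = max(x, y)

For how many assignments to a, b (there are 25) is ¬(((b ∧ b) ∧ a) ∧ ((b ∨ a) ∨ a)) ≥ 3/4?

16

value 1: 9 assignments (counts)
value 3/4: 7 assignments (counts)
value 1/2: 5 assignments
value 1/4: 3 assignments
value 0: 1 assignment
So 16 of the 25 assignments meet the threshold.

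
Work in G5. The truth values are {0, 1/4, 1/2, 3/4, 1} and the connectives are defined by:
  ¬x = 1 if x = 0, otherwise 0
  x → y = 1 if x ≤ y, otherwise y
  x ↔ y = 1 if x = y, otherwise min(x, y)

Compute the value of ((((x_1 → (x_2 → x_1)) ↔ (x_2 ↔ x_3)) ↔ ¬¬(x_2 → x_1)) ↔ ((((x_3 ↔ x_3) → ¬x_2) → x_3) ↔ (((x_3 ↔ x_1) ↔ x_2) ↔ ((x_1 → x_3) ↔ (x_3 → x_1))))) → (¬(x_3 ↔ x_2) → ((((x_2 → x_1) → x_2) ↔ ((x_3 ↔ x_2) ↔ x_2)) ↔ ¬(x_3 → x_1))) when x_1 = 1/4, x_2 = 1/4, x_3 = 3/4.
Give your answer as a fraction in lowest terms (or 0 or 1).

1

x_2 → x_1 = 1/4 → 1/4 = 1
x_1 → (x_2 → x_1) = 1/4 → 1 = 1
x_2 ↔ x_3 = 1/4 ↔ 3/4 = 1/4
(x_1 → (x_2 → x_1)) ↔ (x_2 ↔ x_3) = 1 ↔ 1/4 = 1/4
x_2 → x_1 = 1/4 → 1/4 = 1
¬(x_2 → x_1) = ¬1 = 0
¬¬(x_2 → x_1) = ¬0 = 1
((x_1 → (x_2 → x_1)) ↔ (x_2 ↔ x_3)) ↔ ¬¬(x_2 → x_1) = 1/4 ↔ 1 = 1/4
x_3 ↔ x_3 = 3/4 ↔ 3/4 = 1
¬x_2 = ¬1/4 = 0
(x_3 ↔ x_3) → ¬x_2 = 1 → 0 = 0
((x_3 ↔ x_3) → ¬x_2) → x_3 = 0 → 3/4 = 1
x_3 ↔ x_1 = 3/4 ↔ 1/4 = 1/4
(x_3 ↔ x_1) ↔ x_2 = 1/4 ↔ 1/4 = 1
x_1 → x_3 = 1/4 → 3/4 = 1
x_3 → x_1 = 3/4 → 1/4 = 1/4
(x_1 → x_3) ↔ (x_3 → x_1) = 1 ↔ 1/4 = 1/4
((x_3 ↔ x_1) ↔ x_2) ↔ ((x_1 → x_3) ↔ (x_3 → x_1)) = 1 ↔ 1/4 = 1/4
(((x_3 ↔ x_3) → ¬x_2) → x_3) ↔ (((x_3 ↔ x_1) ↔ x_2) ↔ ((x_1 → x_3) ↔ (x_3 → x_1))) = 1 ↔ 1/4 = 1/4
(((x_1 → (x_2 → x_1)) ↔ (x_2 ↔ x_3)) ↔ ¬¬(x_2 → x_1)) ↔ ((((x_3 ↔ x_3) → ¬x_2) → x_3) ↔ (((x_3 ↔ x_1) ↔ x_2) ↔ ((x_1 → x_3) ↔ (x_3 → x_1)))) = 1/4 ↔ 1/4 = 1
x_3 ↔ x_2 = 3/4 ↔ 1/4 = 1/4
¬(x_3 ↔ x_2) = ¬1/4 = 0
x_2 → x_1 = 1/4 → 1/4 = 1
(x_2 → x_1) → x_2 = 1 → 1/4 = 1/4
x_3 ↔ x_2 = 3/4 ↔ 1/4 = 1/4
(x_3 ↔ x_2) ↔ x_2 = 1/4 ↔ 1/4 = 1
((x_2 → x_1) → x_2) ↔ ((x_3 ↔ x_2) ↔ x_2) = 1/4 ↔ 1 = 1/4
x_3 → x_1 = 3/4 → 1/4 = 1/4
¬(x_3 → x_1) = ¬1/4 = 0
(((x_2 → x_1) → x_2) ↔ ((x_3 ↔ x_2) ↔ x_2)) ↔ ¬(x_3 → x_1) = 1/4 ↔ 0 = 0
¬(x_3 ↔ x_2) → ((((x_2 → x_1) → x_2) ↔ ((x_3 ↔ x_2) ↔ x_2)) ↔ ¬(x_3 → x_1)) = 0 → 0 = 1
((((x_1 → (x_2 → x_1)) ↔ (x_2 ↔ x_3)) ↔ ¬¬(x_2 → x_1)) ↔ ((((x_3 ↔ x_3) → ¬x_2) → x_3) ↔ (((x_3 ↔ x_1) ↔ x_2) ↔ ((x_1 → x_3) ↔ (x_3 → x_1))))) → (¬(x_3 ↔ x_2) → ((((x_2 → x_1) → x_2) ↔ ((x_3 ↔ x_2) ↔ x_2)) ↔ ¬(x_3 → x_1))) = 1 → 1 = 1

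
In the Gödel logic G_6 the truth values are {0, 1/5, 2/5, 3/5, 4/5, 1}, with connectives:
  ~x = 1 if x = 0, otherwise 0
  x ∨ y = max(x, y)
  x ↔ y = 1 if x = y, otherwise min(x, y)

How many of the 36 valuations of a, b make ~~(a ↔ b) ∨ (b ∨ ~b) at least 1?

32

value 1: 32 assignments (counts)
value 4/5: 1 assignment
value 3/5: 1 assignment
value 2/5: 1 assignment
value 1/5: 1 assignment
So 32 of the 36 assignments meet the threshold.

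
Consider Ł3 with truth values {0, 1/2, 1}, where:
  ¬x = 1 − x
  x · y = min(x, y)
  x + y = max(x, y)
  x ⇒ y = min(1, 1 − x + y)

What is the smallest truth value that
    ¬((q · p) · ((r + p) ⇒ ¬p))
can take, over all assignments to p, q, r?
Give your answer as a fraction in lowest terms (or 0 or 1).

Take p = 1/2, q = 1/2, r = 0:
q · p = 1/2 · 1/2 = 1/2
r + p = 0 + 1/2 = 1/2
¬p = ¬1/2 = 1/2
(r + p) ⇒ ¬p = 1/2 ⇒ 1/2 = 1
(q · p) · ((r + p) ⇒ ¬p) = 1/2 · 1 = 1/2
¬((q · p) · ((r + p) ⇒ ¬p)) = ¬1/2 = 1/2
No assignment yields a value below 1/2, so this is the minimum.

1/2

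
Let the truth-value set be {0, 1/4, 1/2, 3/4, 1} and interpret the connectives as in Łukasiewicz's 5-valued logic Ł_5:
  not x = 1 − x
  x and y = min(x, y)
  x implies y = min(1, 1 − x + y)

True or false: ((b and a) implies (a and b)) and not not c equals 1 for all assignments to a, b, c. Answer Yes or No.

No

Counterexample: take a = 0, b = 0, c = 0.
b and a = 0 and 0 = 0
a and b = 0 and 0 = 0
(b and a) implies (a and b) = 0 implies 0 = 1
not c = not 0 = 1
not not c = not 1 = 0
((b and a) implies (a and b)) and not not c = 1 and 0 = 0
This gives 0 ≠ 1.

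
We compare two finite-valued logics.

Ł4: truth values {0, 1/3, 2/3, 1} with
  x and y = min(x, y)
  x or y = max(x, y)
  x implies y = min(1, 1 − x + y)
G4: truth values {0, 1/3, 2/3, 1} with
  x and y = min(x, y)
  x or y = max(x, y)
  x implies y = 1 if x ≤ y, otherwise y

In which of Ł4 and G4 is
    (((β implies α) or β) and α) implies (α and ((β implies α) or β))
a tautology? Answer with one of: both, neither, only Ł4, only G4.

both

In Ł4: every assignment gives 1 — tautology.
In G4: every assignment gives 1 — tautology.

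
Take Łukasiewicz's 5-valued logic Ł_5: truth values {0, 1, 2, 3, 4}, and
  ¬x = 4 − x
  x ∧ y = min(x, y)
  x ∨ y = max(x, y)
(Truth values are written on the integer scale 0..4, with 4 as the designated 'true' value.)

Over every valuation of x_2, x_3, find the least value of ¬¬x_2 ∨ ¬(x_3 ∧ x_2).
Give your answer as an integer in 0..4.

2

Take x_2 = 2, x_3 = 2:
¬x_2 = ¬2 = 2
¬¬x_2 = ¬2 = 2
x_3 ∧ x_2 = 2 ∧ 2 = 2
¬(x_3 ∧ x_2) = ¬2 = 2
¬¬x_2 ∨ ¬(x_3 ∧ x_2) = 2 ∨ 2 = 2
No assignment yields a value below 2, so this is the minimum.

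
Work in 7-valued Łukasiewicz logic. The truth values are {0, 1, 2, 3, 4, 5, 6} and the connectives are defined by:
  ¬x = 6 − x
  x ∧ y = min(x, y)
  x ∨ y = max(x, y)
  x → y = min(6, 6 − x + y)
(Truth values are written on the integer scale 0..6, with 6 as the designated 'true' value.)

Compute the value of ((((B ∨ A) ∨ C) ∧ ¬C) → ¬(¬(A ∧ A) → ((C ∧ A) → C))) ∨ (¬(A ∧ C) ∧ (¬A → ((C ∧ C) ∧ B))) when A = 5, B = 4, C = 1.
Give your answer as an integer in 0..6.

B ∨ A = 4 ∨ 5 = 5
(B ∨ A) ∨ C = 5 ∨ 1 = 5
¬C = ¬1 = 5
((B ∨ A) ∨ C) ∧ ¬C = 5 ∧ 5 = 5
A ∧ A = 5 ∧ 5 = 5
¬(A ∧ A) = ¬5 = 1
C ∧ A = 1 ∧ 5 = 1
(C ∧ A) → C = 1 → 1 = 6
¬(A ∧ A) → ((C ∧ A) → C) = 1 → 6 = 6
¬(¬(A ∧ A) → ((C ∧ A) → C)) = ¬6 = 0
(((B ∨ A) ∨ C) ∧ ¬C) → ¬(¬(A ∧ A) → ((C ∧ A) → C)) = 5 → 0 = 1
A ∧ C = 5 ∧ 1 = 1
¬(A ∧ C) = ¬1 = 5
¬A = ¬5 = 1
C ∧ C = 1 ∧ 1 = 1
(C ∧ C) ∧ B = 1 ∧ 4 = 1
¬A → ((C ∧ C) ∧ B) = 1 → 1 = 6
¬(A ∧ C) ∧ (¬A → ((C ∧ C) ∧ B)) = 5 ∧ 6 = 5
((((B ∨ A) ∨ C) ∧ ¬C) → ¬(¬(A ∧ A) → ((C ∧ A) → C))) ∨ (¬(A ∧ C) ∧ (¬A → ((C ∧ C) ∧ B))) = 1 ∨ 5 = 5

5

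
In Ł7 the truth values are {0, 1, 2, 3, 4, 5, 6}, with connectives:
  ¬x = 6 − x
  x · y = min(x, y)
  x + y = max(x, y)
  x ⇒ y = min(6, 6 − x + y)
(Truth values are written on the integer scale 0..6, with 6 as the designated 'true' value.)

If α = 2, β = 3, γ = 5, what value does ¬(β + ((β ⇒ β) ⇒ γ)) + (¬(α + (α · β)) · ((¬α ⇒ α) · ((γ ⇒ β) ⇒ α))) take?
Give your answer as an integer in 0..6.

4

β ⇒ β = 3 ⇒ 3 = 6
(β ⇒ β) ⇒ γ = 6 ⇒ 5 = 5
β + ((β ⇒ β) ⇒ γ) = 3 + 5 = 5
¬(β + ((β ⇒ β) ⇒ γ)) = ¬5 = 1
α · β = 2 · 3 = 2
α + (α · β) = 2 + 2 = 2
¬(α + (α · β)) = ¬2 = 4
¬α = ¬2 = 4
¬α ⇒ α = 4 ⇒ 2 = 4
γ ⇒ β = 5 ⇒ 3 = 4
(γ ⇒ β) ⇒ α = 4 ⇒ 2 = 4
(¬α ⇒ α) · ((γ ⇒ β) ⇒ α) = 4 · 4 = 4
¬(α + (α · β)) · ((¬α ⇒ α) · ((γ ⇒ β) ⇒ α)) = 4 · 4 = 4
¬(β + ((β ⇒ β) ⇒ γ)) + (¬(α + (α · β)) · ((¬α ⇒ α) · ((γ ⇒ β) ⇒ α))) = 1 + 4 = 4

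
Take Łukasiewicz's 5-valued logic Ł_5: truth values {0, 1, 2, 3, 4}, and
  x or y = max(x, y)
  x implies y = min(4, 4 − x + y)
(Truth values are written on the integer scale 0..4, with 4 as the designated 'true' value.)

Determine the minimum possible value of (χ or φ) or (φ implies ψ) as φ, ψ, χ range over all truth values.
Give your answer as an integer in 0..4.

Take φ = 2, ψ = 0, χ = 0:
χ or φ = 0 or 2 = 2
φ implies ψ = 2 implies 0 = 2
(χ or φ) or (φ implies ψ) = 2 or 2 = 2
No assignment yields a value below 2, so this is the minimum.

2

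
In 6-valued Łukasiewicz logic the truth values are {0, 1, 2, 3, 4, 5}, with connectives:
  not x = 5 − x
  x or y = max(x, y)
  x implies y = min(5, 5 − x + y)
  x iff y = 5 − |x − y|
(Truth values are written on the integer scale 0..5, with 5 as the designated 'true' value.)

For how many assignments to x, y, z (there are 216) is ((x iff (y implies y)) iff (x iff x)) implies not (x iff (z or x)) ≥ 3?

value 5: 72 assignments (counts)
value 4: 24 assignments (counts)
value 3: 24 assignments (counts)
value 2: 30 assignments
value 1: 30 assignments
value 0: 36 assignments
So 120 of the 216 assignments meet the threshold.

120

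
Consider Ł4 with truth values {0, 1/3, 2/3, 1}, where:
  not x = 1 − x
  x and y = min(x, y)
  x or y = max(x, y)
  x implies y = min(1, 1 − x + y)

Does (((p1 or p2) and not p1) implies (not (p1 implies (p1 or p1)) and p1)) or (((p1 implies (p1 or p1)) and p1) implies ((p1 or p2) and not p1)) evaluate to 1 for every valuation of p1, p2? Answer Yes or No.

No

Counterexample: take p1 = 2/3, p2 = 0.
p1 or p2 = 2/3 or 0 = 2/3
not p1 = not 2/3 = 1/3
(p1 or p2) and not p1 = 2/3 and 1/3 = 1/3
p1 or p1 = 2/3 or 2/3 = 2/3
p1 implies (p1 or p1) = 2/3 implies 2/3 = 1
not (p1 implies (p1 or p1)) = not 1 = 0
not (p1 implies (p1 or p1)) and p1 = 0 and 2/3 = 0
((p1 or p2) and not p1) implies (not (p1 implies (p1 or p1)) and p1) = 1/3 implies 0 = 2/3
p1 or p1 = 2/3 or 2/3 = 2/3
p1 implies (p1 or p1) = 2/3 implies 2/3 = 1
(p1 implies (p1 or p1)) and p1 = 1 and 2/3 = 2/3
p1 or p2 = 2/3 or 0 = 2/3
not p1 = not 2/3 = 1/3
(p1 or p2) and not p1 = 2/3 and 1/3 = 1/3
((p1 implies (p1 or p1)) and p1) implies ((p1 or p2) and not p1) = 2/3 implies 1/3 = 2/3
(((p1 or p2) and not p1) implies (not (p1 implies (p1 or p1)) and p1)) or (((p1 implies (p1 or p1)) and p1) implies ((p1 or p2) and not p1)) = 2/3 or 2/3 = 2/3
This gives 2/3 ≠ 1.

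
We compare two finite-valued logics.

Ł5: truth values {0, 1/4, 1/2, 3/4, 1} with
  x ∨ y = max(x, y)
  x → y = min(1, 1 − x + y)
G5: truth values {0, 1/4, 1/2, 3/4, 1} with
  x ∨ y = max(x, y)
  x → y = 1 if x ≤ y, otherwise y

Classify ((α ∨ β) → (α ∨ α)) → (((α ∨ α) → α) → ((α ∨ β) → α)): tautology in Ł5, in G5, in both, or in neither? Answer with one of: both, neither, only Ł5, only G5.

both

In Ł5: every assignment gives 1 — tautology.
In G5: every assignment gives 1 — tautology.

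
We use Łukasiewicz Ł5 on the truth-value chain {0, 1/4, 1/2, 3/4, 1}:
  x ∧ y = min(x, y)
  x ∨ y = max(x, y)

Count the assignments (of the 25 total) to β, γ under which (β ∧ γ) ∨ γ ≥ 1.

5

value 1: 5 assignments (counts)
value 3/4: 5 assignments
value 1/2: 5 assignments
value 1/4: 5 assignments
value 0: 5 assignments
So 5 of the 25 assignments meet the threshold.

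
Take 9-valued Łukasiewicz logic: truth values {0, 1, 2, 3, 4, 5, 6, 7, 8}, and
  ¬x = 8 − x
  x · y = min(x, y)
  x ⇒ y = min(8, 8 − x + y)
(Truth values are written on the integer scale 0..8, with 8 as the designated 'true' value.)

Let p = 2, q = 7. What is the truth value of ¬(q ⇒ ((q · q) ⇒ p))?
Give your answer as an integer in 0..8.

4

q · q = 7 · 7 = 7
(q · q) ⇒ p = 7 ⇒ 2 = 3
q ⇒ ((q · q) ⇒ p) = 7 ⇒ 3 = 4
¬(q ⇒ ((q · q) ⇒ p)) = ¬4 = 4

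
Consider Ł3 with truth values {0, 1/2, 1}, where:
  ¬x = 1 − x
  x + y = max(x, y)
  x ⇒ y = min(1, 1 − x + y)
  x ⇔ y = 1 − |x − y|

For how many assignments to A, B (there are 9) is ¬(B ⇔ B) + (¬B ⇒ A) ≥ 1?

6

A = 0, B = 0 ↦ 0  <
A = 0, B = 1/2 ↦ 1/2  <
A = 0, B = 1 ↦ 1  ≥
A = 1/2, B = 0 ↦ 1/2  <
A = 1/2, B = 1/2 ↦ 1  ≥
A = 1/2, B = 1 ↦ 1  ≥
A = 1, B = 0 ↦ 1  ≥
A = 1, B = 1/2 ↦ 1  ≥
A = 1, B = 1 ↦ 1  ≥
So 6 of the 9 assignments meet the threshold.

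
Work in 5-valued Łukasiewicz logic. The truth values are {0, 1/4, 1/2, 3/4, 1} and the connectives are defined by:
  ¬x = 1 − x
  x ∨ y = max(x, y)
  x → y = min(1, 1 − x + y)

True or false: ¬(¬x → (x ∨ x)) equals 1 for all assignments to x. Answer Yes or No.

No

Counterexample: take x = 1/4.
¬x = ¬1/4 = 3/4
x ∨ x = 1/4 ∨ 1/4 = 1/4
¬x → (x ∨ x) = 3/4 → 1/4 = 1/2
¬(¬x → (x ∨ x)) = ¬1/2 = 1/2
This gives 1/2 ≠ 1.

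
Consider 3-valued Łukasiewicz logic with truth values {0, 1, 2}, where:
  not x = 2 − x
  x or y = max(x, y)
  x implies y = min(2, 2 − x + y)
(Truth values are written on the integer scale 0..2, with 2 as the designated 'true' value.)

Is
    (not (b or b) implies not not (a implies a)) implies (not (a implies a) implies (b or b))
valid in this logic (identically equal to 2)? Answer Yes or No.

a = 0, b = 0 ↦ 2
a = 0, b = 1 ↦ 2
a = 0, b = 2 ↦ 2
a = 1, b = 0 ↦ 2
a = 1, b = 1 ↦ 2
a = 1, b = 2 ↦ 2
a = 2, b = 0 ↦ 2
a = 2, b = 1 ↦ 2
a = 2, b = 2 ↦ 2
Every assignment gives a value ≥ 2.

Yes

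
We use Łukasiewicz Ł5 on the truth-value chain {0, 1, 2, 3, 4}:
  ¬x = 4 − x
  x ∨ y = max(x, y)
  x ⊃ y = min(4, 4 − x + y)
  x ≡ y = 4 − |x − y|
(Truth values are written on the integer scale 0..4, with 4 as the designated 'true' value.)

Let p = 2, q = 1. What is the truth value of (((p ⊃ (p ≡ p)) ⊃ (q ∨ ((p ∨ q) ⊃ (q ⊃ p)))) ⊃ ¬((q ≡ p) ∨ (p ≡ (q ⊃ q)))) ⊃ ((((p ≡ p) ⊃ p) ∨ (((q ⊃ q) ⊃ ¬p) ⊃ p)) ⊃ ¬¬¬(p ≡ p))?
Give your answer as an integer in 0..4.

p ≡ p = 2 ≡ 2 = 4
p ⊃ (p ≡ p) = 2 ⊃ 4 = 4
p ∨ q = 2 ∨ 1 = 2
q ⊃ p = 1 ⊃ 2 = 4
(p ∨ q) ⊃ (q ⊃ p) = 2 ⊃ 4 = 4
q ∨ ((p ∨ q) ⊃ (q ⊃ p)) = 1 ∨ 4 = 4
(p ⊃ (p ≡ p)) ⊃ (q ∨ ((p ∨ q) ⊃ (q ⊃ p))) = 4 ⊃ 4 = 4
q ≡ p = 1 ≡ 2 = 3
q ⊃ q = 1 ⊃ 1 = 4
p ≡ (q ⊃ q) = 2 ≡ 4 = 2
(q ≡ p) ∨ (p ≡ (q ⊃ q)) = 3 ∨ 2 = 3
¬((q ≡ p) ∨ (p ≡ (q ⊃ q))) = ¬3 = 1
((p ⊃ (p ≡ p)) ⊃ (q ∨ ((p ∨ q) ⊃ (q ⊃ p)))) ⊃ ¬((q ≡ p) ∨ (p ≡ (q ⊃ q))) = 4 ⊃ 1 = 1
p ≡ p = 2 ≡ 2 = 4
(p ≡ p) ⊃ p = 4 ⊃ 2 = 2
q ⊃ q = 1 ⊃ 1 = 4
¬p = ¬2 = 2
(q ⊃ q) ⊃ ¬p = 4 ⊃ 2 = 2
((q ⊃ q) ⊃ ¬p) ⊃ p = 2 ⊃ 2 = 4
((p ≡ p) ⊃ p) ∨ (((q ⊃ q) ⊃ ¬p) ⊃ p) = 2 ∨ 4 = 4
p ≡ p = 2 ≡ 2 = 4
¬(p ≡ p) = ¬4 = 0
¬¬(p ≡ p) = ¬0 = 4
¬¬¬(p ≡ p) = ¬4 = 0
(((p ≡ p) ⊃ p) ∨ (((q ⊃ q) ⊃ ¬p) ⊃ p)) ⊃ ¬¬¬(p ≡ p) = 4 ⊃ 0 = 0
(((p ⊃ (p ≡ p)) ⊃ (q ∨ ((p ∨ q) ⊃ (q ⊃ p)))) ⊃ ¬((q ≡ p) ∨ (p ≡ (q ⊃ q)))) ⊃ ((((p ≡ p) ⊃ p) ∨ (((q ⊃ q) ⊃ ¬p) ⊃ p)) ⊃ ¬¬¬(p ≡ p)) = 1 ⊃ 0 = 3

3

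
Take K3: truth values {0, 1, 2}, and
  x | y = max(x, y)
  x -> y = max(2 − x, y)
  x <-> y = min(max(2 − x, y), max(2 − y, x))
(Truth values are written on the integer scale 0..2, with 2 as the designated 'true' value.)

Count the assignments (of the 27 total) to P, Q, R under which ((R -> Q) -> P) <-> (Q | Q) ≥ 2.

value 2: 4 assignments (counts)
value 1: 15 assignments
value 0: 8 assignments
So 4 of the 27 assignments meet the threshold.

4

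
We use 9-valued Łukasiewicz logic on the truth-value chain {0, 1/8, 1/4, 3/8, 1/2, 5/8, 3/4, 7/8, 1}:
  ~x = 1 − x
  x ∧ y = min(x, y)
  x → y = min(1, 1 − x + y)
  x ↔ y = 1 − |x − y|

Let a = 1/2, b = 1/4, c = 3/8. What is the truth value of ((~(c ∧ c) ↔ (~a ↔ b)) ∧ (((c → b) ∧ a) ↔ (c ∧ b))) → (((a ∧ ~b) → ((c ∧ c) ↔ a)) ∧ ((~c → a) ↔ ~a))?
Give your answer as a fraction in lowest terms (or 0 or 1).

c ∧ c = 3/8 ∧ 3/8 = 3/8
~(c ∧ c) = ~3/8 = 5/8
~a = ~1/2 = 1/2
~a ↔ b = 1/2 ↔ 1/4 = 3/4
~(c ∧ c) ↔ (~a ↔ b) = 5/8 ↔ 3/4 = 7/8
c → b = 3/8 → 1/4 = 7/8
(c → b) ∧ a = 7/8 ∧ 1/2 = 1/2
c ∧ b = 3/8 ∧ 1/4 = 1/4
((c → b) ∧ a) ↔ (c ∧ b) = 1/2 ↔ 1/4 = 3/4
(~(c ∧ c) ↔ (~a ↔ b)) ∧ (((c → b) ∧ a) ↔ (c ∧ b)) = 7/8 ∧ 3/4 = 3/4
~b = ~1/4 = 3/4
a ∧ ~b = 1/2 ∧ 3/4 = 1/2
c ∧ c = 3/8 ∧ 3/8 = 3/8
(c ∧ c) ↔ a = 3/8 ↔ 1/2 = 7/8
(a ∧ ~b) → ((c ∧ c) ↔ a) = 1/2 → 7/8 = 1
~c = ~3/8 = 5/8
~c → a = 5/8 → 1/2 = 7/8
~a = ~1/2 = 1/2
(~c → a) ↔ ~a = 7/8 ↔ 1/2 = 5/8
((a ∧ ~b) → ((c ∧ c) ↔ a)) ∧ ((~c → a) ↔ ~a) = 1 ∧ 5/8 = 5/8
((~(c ∧ c) ↔ (~a ↔ b)) ∧ (((c → b) ∧ a) ↔ (c ∧ b))) → (((a ∧ ~b) → ((c ∧ c) ↔ a)) ∧ ((~c → a) ↔ ~a)) = 3/4 → 5/8 = 7/8

7/8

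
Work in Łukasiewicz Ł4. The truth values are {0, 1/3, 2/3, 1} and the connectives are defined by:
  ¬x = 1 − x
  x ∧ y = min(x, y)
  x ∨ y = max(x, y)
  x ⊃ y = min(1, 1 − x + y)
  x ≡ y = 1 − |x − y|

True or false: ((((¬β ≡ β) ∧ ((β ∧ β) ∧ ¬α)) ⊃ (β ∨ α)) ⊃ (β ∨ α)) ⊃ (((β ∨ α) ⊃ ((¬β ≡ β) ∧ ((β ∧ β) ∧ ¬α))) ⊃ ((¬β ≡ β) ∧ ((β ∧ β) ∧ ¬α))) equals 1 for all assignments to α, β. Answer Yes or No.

α = 0, β = 0 ↦ 1
α = 0, β = 1/3 ↦ 1
α = 0, β = 2/3 ↦ 1
α = 0, β = 1 ↦ 1
α = 1/3, β = 0 ↦ 1
α = 1/3, β = 1/3 ↦ 1
α = 1/3, β = 2/3 ↦ 1
α = 1/3, β = 1 ↦ 1
α = 2/3, β = 0 ↦ 1
α = 2/3, β = 1/3 ↦ 1
α = 2/3, β = 2/3 ↦ 1
α = 2/3, β = 1 ↦ 1
α = 1, β = 0 ↦ 1
α = 1, β = 1/3 ↦ 1
α = 1, β = 2/3 ↦ 1
α = 1, β = 1 ↦ 1
Every assignment gives a value ≥ 1.

Yes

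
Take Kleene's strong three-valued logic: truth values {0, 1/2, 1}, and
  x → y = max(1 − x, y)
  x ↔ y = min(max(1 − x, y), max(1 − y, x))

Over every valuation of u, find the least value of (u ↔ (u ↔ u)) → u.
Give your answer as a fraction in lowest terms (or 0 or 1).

Take u = 1/2:
u ↔ u = 1/2 ↔ 1/2 = 1/2
u ↔ (u ↔ u) = 1/2 ↔ 1/2 = 1/2
(u ↔ (u ↔ u)) → u = 1/2 → 1/2 = 1/2
No assignment yields a value below 1/2, so this is the minimum.

1/2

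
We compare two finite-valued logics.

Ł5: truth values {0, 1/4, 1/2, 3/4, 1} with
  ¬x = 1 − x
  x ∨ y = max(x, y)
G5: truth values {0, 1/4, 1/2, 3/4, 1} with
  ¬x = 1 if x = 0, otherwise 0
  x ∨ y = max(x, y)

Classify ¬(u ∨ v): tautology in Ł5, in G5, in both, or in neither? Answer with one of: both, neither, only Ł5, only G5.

neither

In Ł5: at u = 0, v = 1/4 the value is 3/4 — not a tautology.
In G5: at u = 0, v = 1/4 the value is 0 — not a tautology.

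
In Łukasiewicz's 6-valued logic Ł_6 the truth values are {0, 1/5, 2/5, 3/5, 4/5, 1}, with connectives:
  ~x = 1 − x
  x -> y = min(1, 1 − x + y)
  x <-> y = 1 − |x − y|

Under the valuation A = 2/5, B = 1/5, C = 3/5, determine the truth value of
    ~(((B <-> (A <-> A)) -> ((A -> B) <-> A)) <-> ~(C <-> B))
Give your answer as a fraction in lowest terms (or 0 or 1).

3/5

A <-> A = 2/5 <-> 2/5 = 1
B <-> (A <-> A) = 1/5 <-> 1 = 1/5
A -> B = 2/5 -> 1/5 = 4/5
(A -> B) <-> A = 4/5 <-> 2/5 = 3/5
(B <-> (A <-> A)) -> ((A -> B) <-> A) = 1/5 -> 3/5 = 1
C <-> B = 3/5 <-> 1/5 = 3/5
~(C <-> B) = ~3/5 = 2/5
((B <-> (A <-> A)) -> ((A -> B) <-> A)) <-> ~(C <-> B) = 1 <-> 2/5 = 2/5
~(((B <-> (A <-> A)) -> ((A -> B) <-> A)) <-> ~(C <-> B)) = ~2/5 = 3/5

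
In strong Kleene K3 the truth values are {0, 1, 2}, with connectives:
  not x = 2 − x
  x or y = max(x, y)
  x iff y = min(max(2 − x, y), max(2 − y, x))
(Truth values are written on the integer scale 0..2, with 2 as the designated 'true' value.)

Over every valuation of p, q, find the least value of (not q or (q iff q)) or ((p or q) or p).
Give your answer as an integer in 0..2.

Take p = 0, q = 1:
not q = not 1 = 1
q iff q = 1 iff 1 = 1
not q or (q iff q) = 1 or 1 = 1
p or q = 0 or 1 = 1
(p or q) or p = 1 or 0 = 1
(not q or (q iff q)) or ((p or q) or p) = 1 or 1 = 1
No assignment yields a value below 1, so this is the minimum.

1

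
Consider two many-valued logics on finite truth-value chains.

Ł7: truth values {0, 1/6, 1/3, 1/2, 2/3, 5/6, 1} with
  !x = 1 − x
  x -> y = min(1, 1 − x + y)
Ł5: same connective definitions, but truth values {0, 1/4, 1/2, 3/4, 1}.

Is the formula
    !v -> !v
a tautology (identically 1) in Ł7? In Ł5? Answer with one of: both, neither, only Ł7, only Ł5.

In Ł7: every assignment gives 1 — tautology.
In Ł5: every assignment gives 1 — tautology.

both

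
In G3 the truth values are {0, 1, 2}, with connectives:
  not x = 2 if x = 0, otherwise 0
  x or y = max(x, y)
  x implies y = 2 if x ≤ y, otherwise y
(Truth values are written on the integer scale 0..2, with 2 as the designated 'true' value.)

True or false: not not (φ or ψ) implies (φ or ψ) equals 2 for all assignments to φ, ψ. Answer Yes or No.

No

Counterexample: take φ = 0, ψ = 1.
φ or ψ = 0 or 1 = 1
not (φ or ψ) = not 1 = 0
not not (φ or ψ) = not 0 = 2
not not (φ or ψ) implies (φ or ψ) = 2 implies 1 = 1
This gives 1 ≠ 2.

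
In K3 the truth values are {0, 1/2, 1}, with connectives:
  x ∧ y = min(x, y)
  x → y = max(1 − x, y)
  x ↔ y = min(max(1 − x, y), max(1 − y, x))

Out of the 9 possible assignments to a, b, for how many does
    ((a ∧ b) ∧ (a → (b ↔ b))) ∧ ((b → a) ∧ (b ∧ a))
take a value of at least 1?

a = 0, b = 0 ↦ 0  <
a = 0, b = 1/2 ↦ 0  <
a = 0, b = 1 ↦ 0  <
a = 1/2, b = 0 ↦ 0  <
a = 1/2, b = 1/2 ↦ 1/2  <
a = 1/2, b = 1 ↦ 1/2  <
a = 1, b = 0 ↦ 0  <
a = 1, b = 1/2 ↦ 1/2  <
a = 1, b = 1 ↦ 1  ≥
So 1 of the 9 assignments meets the threshold.

1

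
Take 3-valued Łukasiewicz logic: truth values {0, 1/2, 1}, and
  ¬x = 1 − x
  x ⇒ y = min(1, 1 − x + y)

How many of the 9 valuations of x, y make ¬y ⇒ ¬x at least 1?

x = 0, y = 0 ↦ 1  ≥
x = 0, y = 1/2 ↦ 1  ≥
x = 0, y = 1 ↦ 1  ≥
x = 1/2, y = 0 ↦ 1/2  <
x = 1/2, y = 1/2 ↦ 1  ≥
x = 1/2, y = 1 ↦ 1  ≥
x = 1, y = 0 ↦ 0  <
x = 1, y = 1/2 ↦ 1/2  <
x = 1, y = 1 ↦ 1  ≥
So 6 of the 9 assignments meet the threshold.

6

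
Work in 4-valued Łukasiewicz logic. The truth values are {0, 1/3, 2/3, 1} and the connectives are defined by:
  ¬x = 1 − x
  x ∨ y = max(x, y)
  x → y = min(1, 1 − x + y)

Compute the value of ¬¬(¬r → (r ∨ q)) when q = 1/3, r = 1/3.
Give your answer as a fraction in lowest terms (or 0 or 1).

2/3

¬r = ¬1/3 = 2/3
r ∨ q = 1/3 ∨ 1/3 = 1/3
¬r → (r ∨ q) = 2/3 → 1/3 = 2/3
¬(¬r → (r ∨ q)) = ¬2/3 = 1/3
¬¬(¬r → (r ∨ q)) = ¬1/3 = 2/3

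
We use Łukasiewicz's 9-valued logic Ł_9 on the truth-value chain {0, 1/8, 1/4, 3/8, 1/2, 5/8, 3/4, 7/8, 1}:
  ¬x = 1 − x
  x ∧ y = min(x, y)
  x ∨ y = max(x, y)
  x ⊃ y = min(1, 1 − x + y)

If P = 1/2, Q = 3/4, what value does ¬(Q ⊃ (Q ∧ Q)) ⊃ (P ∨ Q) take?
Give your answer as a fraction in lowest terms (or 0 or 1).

Q ∧ Q = 3/4 ∧ 3/4 = 3/4
Q ⊃ (Q ∧ Q) = 3/4 ⊃ 3/4 = 1
¬(Q ⊃ (Q ∧ Q)) = ¬1 = 0
P ∨ Q = 1/2 ∨ 3/4 = 3/4
¬(Q ⊃ (Q ∧ Q)) ⊃ (P ∨ Q) = 0 ⊃ 3/4 = 1

1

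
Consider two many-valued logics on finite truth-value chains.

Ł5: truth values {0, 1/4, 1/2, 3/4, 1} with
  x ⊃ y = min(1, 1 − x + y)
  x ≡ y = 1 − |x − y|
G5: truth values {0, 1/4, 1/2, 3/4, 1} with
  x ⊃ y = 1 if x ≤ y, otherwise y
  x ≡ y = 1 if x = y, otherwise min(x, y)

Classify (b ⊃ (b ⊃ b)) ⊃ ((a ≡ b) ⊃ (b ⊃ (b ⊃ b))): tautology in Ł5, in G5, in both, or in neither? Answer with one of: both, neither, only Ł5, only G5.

In Ł5: every assignment gives 1 — tautology.
In G5: every assignment gives 1 — tautology.

both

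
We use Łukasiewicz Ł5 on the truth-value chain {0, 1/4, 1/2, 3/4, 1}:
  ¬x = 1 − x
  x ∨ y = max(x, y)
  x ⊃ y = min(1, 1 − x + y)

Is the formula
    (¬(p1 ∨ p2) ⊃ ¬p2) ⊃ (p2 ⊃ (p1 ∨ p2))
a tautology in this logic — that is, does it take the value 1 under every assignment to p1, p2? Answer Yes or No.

At p1 = 1/4, p2 = 1, for instance:
p1 ∨ p2 = 1/4 ∨ 1 = 1
¬(p1 ∨ p2) = ¬1 = 0
¬p2 = ¬1 = 0
¬(p1 ∨ p2) ⊃ ¬p2 = 0 ⊃ 0 = 1
p2 ⊃ (p1 ∨ p2) = 1 ⊃ 1 = 1
(¬(p1 ∨ p2) ⊃ ¬p2) ⊃ (p2 ⊃ (p1 ∨ p2)) = 1 ⊃ 1 = 1
and checking the remaining 24 assignments likewise gives ≥ 1 in every case.

Yes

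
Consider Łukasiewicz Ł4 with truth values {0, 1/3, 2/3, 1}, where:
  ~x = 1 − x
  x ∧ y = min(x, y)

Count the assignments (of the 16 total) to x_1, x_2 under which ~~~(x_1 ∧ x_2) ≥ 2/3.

12

x_1 = 0, x_2 = 0 ↦ 1  ≥
x_1 = 0, x_2 = 1/3 ↦ 1  ≥
x_1 = 0, x_2 = 2/3 ↦ 1  ≥
x_1 = 0, x_2 = 1 ↦ 1  ≥
x_1 = 1/3, x_2 = 0 ↦ 1  ≥
x_1 = 1/3, x_2 = 1/3 ↦ 2/3  ≥
x_1 = 1/3, x_2 = 2/3 ↦ 2/3  ≥
x_1 = 1/3, x_2 = 1 ↦ 2/3  ≥
x_1 = 2/3, x_2 = 0 ↦ 1  ≥
x_1 = 2/3, x_2 = 1/3 ↦ 2/3  ≥
x_1 = 2/3, x_2 = 2/3 ↦ 1/3  <
x_1 = 2/3, x_2 = 1 ↦ 1/3  <
x_1 = 1, x_2 = 0 ↦ 1  ≥
x_1 = 1, x_2 = 1/3 ↦ 2/3  ≥
x_1 = 1, x_2 = 2/3 ↦ 1/3  <
x_1 = 1, x_2 = 1 ↦ 0  <
So 12 of the 16 assignments meet the threshold.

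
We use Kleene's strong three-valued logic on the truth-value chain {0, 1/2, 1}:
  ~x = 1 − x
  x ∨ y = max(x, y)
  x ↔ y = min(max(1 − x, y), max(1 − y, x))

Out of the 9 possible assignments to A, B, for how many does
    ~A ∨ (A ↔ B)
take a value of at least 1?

A = 0, B = 0 ↦ 1  ≥
A = 0, B = 1/2 ↦ 1  ≥
A = 0, B = 1 ↦ 1  ≥
A = 1/2, B = 0 ↦ 1/2  <
A = 1/2, B = 1/2 ↦ 1/2  <
A = 1/2, B = 1 ↦ 1/2  <
A = 1, B = 0 ↦ 0  <
A = 1, B = 1/2 ↦ 1/2  <
A = 1, B = 1 ↦ 1  ≥
So 4 of the 9 assignments meet the threshold.

4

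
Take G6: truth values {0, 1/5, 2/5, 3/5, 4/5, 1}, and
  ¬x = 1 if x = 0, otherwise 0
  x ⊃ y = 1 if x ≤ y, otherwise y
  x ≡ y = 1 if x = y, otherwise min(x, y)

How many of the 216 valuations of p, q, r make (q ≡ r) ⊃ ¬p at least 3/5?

86

value 1: 86 assignments (counts)
value 0: 130 assignments
So 86 of the 216 assignments meet the threshold.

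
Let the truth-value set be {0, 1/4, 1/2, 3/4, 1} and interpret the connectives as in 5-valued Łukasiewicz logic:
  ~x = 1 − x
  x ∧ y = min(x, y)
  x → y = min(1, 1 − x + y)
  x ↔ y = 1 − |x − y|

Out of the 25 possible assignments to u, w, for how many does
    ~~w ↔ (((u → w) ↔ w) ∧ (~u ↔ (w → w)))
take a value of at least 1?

11

value 1: 11 assignments (counts)
value 3/4: 7 assignments
value 1/2: 4 assignments
value 1/4: 2 assignments
value 0: 1 assignment
So 11 of the 25 assignments meet the threshold.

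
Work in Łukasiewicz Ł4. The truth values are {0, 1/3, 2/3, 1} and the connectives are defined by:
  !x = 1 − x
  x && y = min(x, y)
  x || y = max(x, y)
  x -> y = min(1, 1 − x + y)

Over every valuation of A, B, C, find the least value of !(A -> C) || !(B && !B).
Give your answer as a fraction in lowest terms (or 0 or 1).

Take A = 0, B = 1/3, C = 0:
A -> C = 0 -> 0 = 1
!(A -> C) = !1 = 0
!B = !1/3 = 2/3
B && !B = 1/3 && 2/3 = 1/3
!(B && !B) = !1/3 = 2/3
!(A -> C) || !(B && !B) = 0 || 2/3 = 2/3
No assignment yields a value below 2/3, so this is the minimum.

2/3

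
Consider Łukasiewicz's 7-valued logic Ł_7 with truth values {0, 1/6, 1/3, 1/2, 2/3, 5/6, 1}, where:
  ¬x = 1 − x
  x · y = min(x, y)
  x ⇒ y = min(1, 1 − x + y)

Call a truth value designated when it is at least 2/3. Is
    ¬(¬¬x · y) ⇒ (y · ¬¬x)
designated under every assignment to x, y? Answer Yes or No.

Counterexample: take x = 0, y = 0.
¬x = ¬0 = 1
¬¬x = ¬1 = 0
¬¬x · y = 0 · 0 = 0
¬(¬¬x · y) = ¬0 = 1
y · ¬¬x = 0 · 0 = 0
¬(¬¬x · y) ⇒ (y · ¬¬x) = 1 ⇒ 0 = 0
This gives 0, which is below 2/3.

No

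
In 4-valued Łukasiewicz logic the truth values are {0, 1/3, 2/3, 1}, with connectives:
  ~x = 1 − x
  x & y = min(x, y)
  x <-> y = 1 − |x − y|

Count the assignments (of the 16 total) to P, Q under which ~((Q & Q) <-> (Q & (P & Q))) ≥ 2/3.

3

P = 0, Q = 0 ↦ 0  <
P = 0, Q = 1/3 ↦ 1/3  <
P = 0, Q = 2/3 ↦ 2/3  ≥
P = 0, Q = 1 ↦ 1  ≥
P = 1/3, Q = 0 ↦ 0  <
P = 1/3, Q = 1/3 ↦ 0  <
P = 1/3, Q = 2/3 ↦ 1/3  <
P = 1/3, Q = 1 ↦ 2/3  ≥
P = 2/3, Q = 0 ↦ 0  <
P = 2/3, Q = 1/3 ↦ 0  <
P = 2/3, Q = 2/3 ↦ 0  <
P = 2/3, Q = 1 ↦ 1/3  <
P = 1, Q = 0 ↦ 0  <
P = 1, Q = 1/3 ↦ 0  <
P = 1, Q = 2/3 ↦ 0  <
P = 1, Q = 1 ↦ 0  <
So 3 of the 16 assignments meet the threshold.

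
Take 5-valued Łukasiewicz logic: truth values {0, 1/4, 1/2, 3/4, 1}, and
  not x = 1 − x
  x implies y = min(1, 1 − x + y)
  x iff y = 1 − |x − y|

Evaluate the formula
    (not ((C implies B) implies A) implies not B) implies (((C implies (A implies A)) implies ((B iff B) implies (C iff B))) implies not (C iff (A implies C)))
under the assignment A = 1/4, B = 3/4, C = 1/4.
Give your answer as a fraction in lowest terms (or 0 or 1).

C implies B = 1/4 implies 3/4 = 1
(C implies B) implies A = 1 implies 1/4 = 1/4
not ((C implies B) implies A) = not 1/4 = 3/4
not B = not 3/4 = 1/4
not ((C implies B) implies A) implies not B = 3/4 implies 1/4 = 1/2
A implies A = 1/4 implies 1/4 = 1
C implies (A implies A) = 1/4 implies 1 = 1
B iff B = 3/4 iff 3/4 = 1
C iff B = 1/4 iff 3/4 = 1/2
(B iff B) implies (C iff B) = 1 implies 1/2 = 1/2
(C implies (A implies A)) implies ((B iff B) implies (C iff B)) = 1 implies 1/2 = 1/2
A implies C = 1/4 implies 1/4 = 1
C iff (A implies C) = 1/4 iff 1 = 1/4
not (C iff (A implies C)) = not 1/4 = 3/4
((C implies (A implies A)) implies ((B iff B) implies (C iff B))) implies not (C iff (A implies C)) = 1/2 implies 3/4 = 1
(not ((C implies B) implies A) implies not B) implies (((C implies (A implies A)) implies ((B iff B) implies (C iff B))) implies not (C iff (A implies C))) = 1/2 implies 1 = 1

1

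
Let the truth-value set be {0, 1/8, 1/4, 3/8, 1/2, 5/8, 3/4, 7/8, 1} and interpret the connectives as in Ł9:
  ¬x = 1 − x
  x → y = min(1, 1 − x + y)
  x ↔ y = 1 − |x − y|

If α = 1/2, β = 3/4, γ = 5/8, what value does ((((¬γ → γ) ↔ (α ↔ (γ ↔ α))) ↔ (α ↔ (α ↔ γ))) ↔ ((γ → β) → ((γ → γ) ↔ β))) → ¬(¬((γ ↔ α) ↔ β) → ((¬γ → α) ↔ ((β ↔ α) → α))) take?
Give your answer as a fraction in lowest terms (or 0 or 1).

¬γ = ¬5/8 = 3/8
¬γ → γ = 3/8 → 5/8 = 1
γ ↔ α = 5/8 ↔ 1/2 = 7/8
α ↔ (γ ↔ α) = 1/2 ↔ 7/8 = 5/8
(¬γ → γ) ↔ (α ↔ (γ ↔ α)) = 1 ↔ 5/8 = 5/8
α ↔ γ = 1/2 ↔ 5/8 = 7/8
α ↔ (α ↔ γ) = 1/2 ↔ 7/8 = 5/8
((¬γ → γ) ↔ (α ↔ (γ ↔ α))) ↔ (α ↔ (α ↔ γ)) = 5/8 ↔ 5/8 = 1
γ → β = 5/8 → 3/4 = 1
γ → γ = 5/8 → 5/8 = 1
(γ → γ) ↔ β = 1 ↔ 3/4 = 3/4
(γ → β) → ((γ → γ) ↔ β) = 1 → 3/4 = 3/4
(((¬γ → γ) ↔ (α ↔ (γ ↔ α))) ↔ (α ↔ (α ↔ γ))) ↔ ((γ → β) → ((γ → γ) ↔ β)) = 1 ↔ 3/4 = 3/4
γ ↔ α = 5/8 ↔ 1/2 = 7/8
(γ ↔ α) ↔ β = 7/8 ↔ 3/4 = 7/8
¬((γ ↔ α) ↔ β) = ¬7/8 = 1/8
¬γ = ¬5/8 = 3/8
¬γ → α = 3/8 → 1/2 = 1
β ↔ α = 3/4 ↔ 1/2 = 3/4
(β ↔ α) → α = 3/4 → 1/2 = 3/4
(¬γ → α) ↔ ((β ↔ α) → α) = 1 ↔ 3/4 = 3/4
¬((γ ↔ α) ↔ β) → ((¬γ → α) ↔ ((β ↔ α) → α)) = 1/8 → 3/4 = 1
¬(¬((γ ↔ α) ↔ β) → ((¬γ → α) ↔ ((β ↔ α) → α))) = ¬1 = 0
((((¬γ → γ) ↔ (α ↔ (γ ↔ α))) ↔ (α ↔ (α ↔ γ))) ↔ ((γ → β) → ((γ → γ) ↔ β))) → ¬(¬((γ ↔ α) ↔ β) → ((¬γ → α) ↔ ((β ↔ α) → α))) = 3/4 → 0 = 1/4

1/4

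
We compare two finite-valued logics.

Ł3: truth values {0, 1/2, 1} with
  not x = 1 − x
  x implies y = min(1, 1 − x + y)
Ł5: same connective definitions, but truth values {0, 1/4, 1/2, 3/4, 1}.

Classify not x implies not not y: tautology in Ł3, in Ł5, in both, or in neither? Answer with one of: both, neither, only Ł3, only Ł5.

neither

In Ł3: at x = 0, y = 0 the value is 0 — not a tautology.
In Ł5: at x = 0, y = 0 the value is 0 — not a tautology.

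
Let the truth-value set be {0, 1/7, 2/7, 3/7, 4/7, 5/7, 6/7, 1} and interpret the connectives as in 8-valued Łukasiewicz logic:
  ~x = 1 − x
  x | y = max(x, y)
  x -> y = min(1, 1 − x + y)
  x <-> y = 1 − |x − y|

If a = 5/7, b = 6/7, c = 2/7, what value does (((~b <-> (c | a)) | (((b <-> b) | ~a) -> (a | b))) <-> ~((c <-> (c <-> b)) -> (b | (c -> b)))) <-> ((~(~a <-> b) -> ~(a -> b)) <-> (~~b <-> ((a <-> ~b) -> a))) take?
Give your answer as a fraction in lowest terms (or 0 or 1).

~b = ~6/7 = 1/7
c | a = 2/7 | 5/7 = 5/7
~b <-> (c | a) = 1/7 <-> 5/7 = 3/7
b <-> b = 6/7 <-> 6/7 = 1
~a = ~5/7 = 2/7
(b <-> b) | ~a = 1 | 2/7 = 1
a | b = 5/7 | 6/7 = 6/7
((b <-> b) | ~a) -> (a | b) = 1 -> 6/7 = 6/7
(~b <-> (c | a)) | (((b <-> b) | ~a) -> (a | b)) = 3/7 | 6/7 = 6/7
c <-> b = 2/7 <-> 6/7 = 3/7
c <-> (c <-> b) = 2/7 <-> 3/7 = 6/7
c -> b = 2/7 -> 6/7 = 1
b | (c -> b) = 6/7 | 1 = 1
(c <-> (c <-> b)) -> (b | (c -> b)) = 6/7 -> 1 = 1
~((c <-> (c <-> b)) -> (b | (c -> b))) = ~1 = 0
((~b <-> (c | a)) | (((b <-> b) | ~a) -> (a | b))) <-> ~((c <-> (c <-> b)) -> (b | (c -> b))) = 6/7 <-> 0 = 1/7
~a = ~5/7 = 2/7
~a <-> b = 2/7 <-> 6/7 = 3/7
~(~a <-> b) = ~3/7 = 4/7
a -> b = 5/7 -> 6/7 = 1
~(a -> b) = ~1 = 0
~(~a <-> b) -> ~(a -> b) = 4/7 -> 0 = 3/7
~b = ~6/7 = 1/7
~~b = ~1/7 = 6/7
~b = ~6/7 = 1/7
a <-> ~b = 5/7 <-> 1/7 = 3/7
(a <-> ~b) -> a = 3/7 -> 5/7 = 1
~~b <-> ((a <-> ~b) -> a) = 6/7 <-> 1 = 6/7
(~(~a <-> b) -> ~(a -> b)) <-> (~~b <-> ((a <-> ~b) -> a)) = 3/7 <-> 6/7 = 4/7
(((~b <-> (c | a)) | (((b <-> b) | ~a) -> (a | b))) <-> ~((c <-> (c <-> b)) -> (b | (c -> b)))) <-> ((~(~a <-> b) -> ~(a -> b)) <-> (~~b <-> ((a <-> ~b) -> a))) = 1/7 <-> 4/7 = 4/7

4/7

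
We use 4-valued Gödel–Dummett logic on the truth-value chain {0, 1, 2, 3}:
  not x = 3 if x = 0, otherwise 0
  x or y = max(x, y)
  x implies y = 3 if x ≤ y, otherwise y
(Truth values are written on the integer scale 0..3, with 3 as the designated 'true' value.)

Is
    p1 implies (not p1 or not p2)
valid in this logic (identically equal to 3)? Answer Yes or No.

No

Counterexample: take p1 = 1, p2 = 1.
not p1 = not 1 = 0
not p2 = not 1 = 0
not p1 or not p2 = 0 or 0 = 0
p1 implies (not p1 or not p2) = 1 implies 0 = 0
This gives 0 ≠ 3.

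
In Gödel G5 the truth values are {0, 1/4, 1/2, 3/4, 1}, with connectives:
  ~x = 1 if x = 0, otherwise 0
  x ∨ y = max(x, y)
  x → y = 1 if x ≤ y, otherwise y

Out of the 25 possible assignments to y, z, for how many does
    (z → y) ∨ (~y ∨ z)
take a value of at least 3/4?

value 1: 22 assignments (counts)
value 3/4: 2 assignments (counts)
value 1/2: 1 assignment
So 24 of the 25 assignments meet the threshold.

24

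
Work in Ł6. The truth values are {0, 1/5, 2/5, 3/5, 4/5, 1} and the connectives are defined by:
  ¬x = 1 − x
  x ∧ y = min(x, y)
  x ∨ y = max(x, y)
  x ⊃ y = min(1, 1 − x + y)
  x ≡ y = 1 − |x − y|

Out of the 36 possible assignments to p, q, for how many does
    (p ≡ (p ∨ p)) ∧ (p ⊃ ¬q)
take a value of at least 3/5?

value 1: 21 assignments (counts)
value 4/5: 5 assignments (counts)
value 3/5: 4 assignments (counts)
value 2/5: 3 assignments
value 1/5: 2 assignments
value 0: 1 assignment
So 30 of the 36 assignments meet the threshold.

30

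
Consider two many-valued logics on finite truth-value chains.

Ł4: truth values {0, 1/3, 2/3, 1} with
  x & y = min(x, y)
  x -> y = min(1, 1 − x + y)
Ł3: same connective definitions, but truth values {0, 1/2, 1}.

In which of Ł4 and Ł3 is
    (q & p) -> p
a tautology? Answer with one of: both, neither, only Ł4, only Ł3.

In Ł4: every assignment gives 1 — tautology.
In Ł3: every assignment gives 1 — tautology.

both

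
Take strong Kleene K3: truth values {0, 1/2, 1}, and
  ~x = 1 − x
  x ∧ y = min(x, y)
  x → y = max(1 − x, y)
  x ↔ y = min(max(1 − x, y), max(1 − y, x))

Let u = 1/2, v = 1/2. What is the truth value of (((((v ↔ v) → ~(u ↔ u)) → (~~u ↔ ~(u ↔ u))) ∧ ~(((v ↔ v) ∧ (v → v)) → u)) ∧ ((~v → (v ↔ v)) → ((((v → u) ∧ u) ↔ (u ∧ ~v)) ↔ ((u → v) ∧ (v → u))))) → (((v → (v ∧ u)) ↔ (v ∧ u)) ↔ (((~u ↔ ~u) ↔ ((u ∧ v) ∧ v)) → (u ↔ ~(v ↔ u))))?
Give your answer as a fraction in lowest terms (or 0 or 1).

v ↔ v = 1/2 ↔ 1/2 = 1/2
u ↔ u = 1/2 ↔ 1/2 = 1/2
~(u ↔ u) = ~1/2 = 1/2
(v ↔ v) → ~(u ↔ u) = 1/2 → 1/2 = 1/2
~u = ~1/2 = 1/2
~~u = ~1/2 = 1/2
u ↔ u = 1/2 ↔ 1/2 = 1/2
~(u ↔ u) = ~1/2 = 1/2
~~u ↔ ~(u ↔ u) = 1/2 ↔ 1/2 = 1/2
((v ↔ v) → ~(u ↔ u)) → (~~u ↔ ~(u ↔ u)) = 1/2 → 1/2 = 1/2
v ↔ v = 1/2 ↔ 1/2 = 1/2
v → v = 1/2 → 1/2 = 1/2
(v ↔ v) ∧ (v → v) = 1/2 ∧ 1/2 = 1/2
((v ↔ v) ∧ (v → v)) → u = 1/2 → 1/2 = 1/2
~(((v ↔ v) ∧ (v → v)) → u) = ~1/2 = 1/2
(((v ↔ v) → ~(u ↔ u)) → (~~u ↔ ~(u ↔ u))) ∧ ~(((v ↔ v) ∧ (v → v)) → u) = 1/2 ∧ 1/2 = 1/2
~v = ~1/2 = 1/2
v ↔ v = 1/2 ↔ 1/2 = 1/2
~v → (v ↔ v) = 1/2 → 1/2 = 1/2
v → u = 1/2 → 1/2 = 1/2
(v → u) ∧ u = 1/2 ∧ 1/2 = 1/2
~v = ~1/2 = 1/2
u ∧ ~v = 1/2 ∧ 1/2 = 1/2
((v → u) ∧ u) ↔ (u ∧ ~v) = 1/2 ↔ 1/2 = 1/2
u → v = 1/2 → 1/2 = 1/2
v → u = 1/2 → 1/2 = 1/2
(u → v) ∧ (v → u) = 1/2 ∧ 1/2 = 1/2
(((v → u) ∧ u) ↔ (u ∧ ~v)) ↔ ((u → v) ∧ (v → u)) = 1/2 ↔ 1/2 = 1/2
(~v → (v ↔ v)) → ((((v → u) ∧ u) ↔ (u ∧ ~v)) ↔ ((u → v) ∧ (v → u))) = 1/2 → 1/2 = 1/2
((((v ↔ v) → ~(u ↔ u)) → (~~u ↔ ~(u ↔ u))) ∧ ~(((v ↔ v) ∧ (v → v)) → u)) ∧ ((~v → (v ↔ v)) → ((((v → u) ∧ u) ↔ (u ∧ ~v)) ↔ ((u → v) ∧ (v → u)))) = 1/2 ∧ 1/2 = 1/2
v ∧ u = 1/2 ∧ 1/2 = 1/2
v → (v ∧ u) = 1/2 → 1/2 = 1/2
v ∧ u = 1/2 ∧ 1/2 = 1/2
(v → (v ∧ u)) ↔ (v ∧ u) = 1/2 ↔ 1/2 = 1/2
~u = ~1/2 = 1/2
~u = ~1/2 = 1/2
~u ↔ ~u = 1/2 ↔ 1/2 = 1/2
u ∧ v = 1/2 ∧ 1/2 = 1/2
(u ∧ v) ∧ v = 1/2 ∧ 1/2 = 1/2
(~u ↔ ~u) ↔ ((u ∧ v) ∧ v) = 1/2 ↔ 1/2 = 1/2
v ↔ u = 1/2 ↔ 1/2 = 1/2
~(v ↔ u) = ~1/2 = 1/2
u ↔ ~(v ↔ u) = 1/2 ↔ 1/2 = 1/2
((~u ↔ ~u) ↔ ((u ∧ v) ∧ v)) → (u ↔ ~(v ↔ u)) = 1/2 → 1/2 = 1/2
((v → (v ∧ u)) ↔ (v ∧ u)) ↔ (((~u ↔ ~u) ↔ ((u ∧ v) ∧ v)) → (u ↔ ~(v ↔ u))) = 1/2 ↔ 1/2 = 1/2
(((((v ↔ v) → ~(u ↔ u)) → (~~u ↔ ~(u ↔ u))) ∧ ~(((v ↔ v) ∧ (v → v)) → u)) ∧ ((~v → (v ↔ v)) → ((((v → u) ∧ u) ↔ (u ∧ ~v)) ↔ ((u → v) ∧ (v → u))))) → (((v → (v ∧ u)) ↔ (v ∧ u)) ↔ (((~u ↔ ~u) ↔ ((u ∧ v) ∧ v)) → (u ↔ ~(v ↔ u)))) = 1/2 → 1/2 = 1/2

1/2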